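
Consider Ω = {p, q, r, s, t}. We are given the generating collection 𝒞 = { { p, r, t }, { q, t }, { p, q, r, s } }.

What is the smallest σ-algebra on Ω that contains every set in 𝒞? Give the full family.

Begin from { ∅, { q, t }, { p, r, t }, { p, q, r, s }, Ω } (that is, 𝒞 plus ∅ and Ω).
Step 1. New:
  { t }  = complement { p, q, r, s }
  { q, s }  = complement { p, r, t }
  { p, r, s }  = complement { q, t }
  { p, q, r, t }  = { q, t } ∪ { p, r, t }
  [9 total]
Step 2: 3 new —
  { s }  = complement { p, q, r, t }
  { q, s, t }  = { q, t } ∪ { q, s }
  { p, r, s, t }  = { p, r, t } ∪ { p, r, s }
  [12 total]
Step 3: +3 →
  { q }  = complement { p, r, s, t }
  { p, r }  = complement { q, s, t }
  { s, t }  = { s } ∪ { t }
  [15 total]
Step 4: +1 →
  { p, q, r }  = complement { s, t }
  [16 total]
Step 5 adds nothing — fixpoint reached.

Hence σ(𝒞) has 16 members: { ∅, { q }, { s }, { t }, { p, r }, { q, s }, { q, t }, { s, t }, { p, q, r }, { p, r, s }, { p, r, t }, { q, s, t }, { p, q, r, s }, { p, q, r, t }, { p, r, s, t }, Ω }.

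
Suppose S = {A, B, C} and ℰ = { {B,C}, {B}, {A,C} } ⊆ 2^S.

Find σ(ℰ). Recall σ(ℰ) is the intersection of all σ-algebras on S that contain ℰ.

Take S₀ = ℰ ∪ {∅, S} = { {}, {B}, {A,C}, {B,C}, S }.
Round 1. New:
  {A}  = S∖{B,C}
  [6 total]
Round 2 (1 new):
  {A,B}  = {B} ∪ {A}
  [7 total]
Round 3: 1 new —
  {C}  = S∖{A,B}
  [8 total]
Round 4: already closed under ᶜ and ∪.

Therefore σ(ℰ) = { {}, {A}, {B}, {C}, {A,B}, {A,C}, {B,C}, S } (|σ(ℰ)| = 8).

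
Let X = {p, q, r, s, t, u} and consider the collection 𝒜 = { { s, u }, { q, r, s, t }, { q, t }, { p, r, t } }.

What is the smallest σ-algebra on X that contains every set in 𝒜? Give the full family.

σ(𝒜) = { {  }, { p }, { q }, { r }, { s }, { t }, { u }, { p, q }, { p, r }, { p, s }, { p, t }, { p, u }, { q, r }, { q, s }, { q, t }, { q, u }, { r, s }, { r, t }, { r, u }, { s, t }, { s, u }, { t, u }, { p, q, r }, { p, q, s }, { p, q, t }, { p, q, u }, { p, r, s }, { p, r, t }, { p, r, u }, { p, s, t }, { p, s, u }, { p, t, u }, { q, r, s }, { q, r, t }, { q, r, u }, { q, s, t }, { q, s, u }, { q, t, u }, { r, s, t }, { r, s, u }, { r, t, u }, { s, t, u }, { p, q, r, s }, { p, q, r, t }, { p, q, r, u }, { p, q, s, t }, { p, q, s, u }, { p, q, t, u }, { p, r, s, t }, { p, r, s, u }, { p, r, t, u }, { p, s, t, u }, { q, r, s, t }, { q, r, s, u }, { q, r, t, u }, { q, s, t, u }, { r, s, t, u }, { p, q, r, s, t }, { p, q, r, s, u }, { p, q, r, t, u }, { p, q, s, t, u }, { p, r, s, t, u }, { q, r, s, t, u }, X }

Working:
Seed the family with 𝒜 together with ∅ and X: { {  }, { q, t }, { s, u }, { p, r, t }, { q, r, s, t }, X }.
Step 1: +8 →
  { p, u }  = ᶜ of { q, r, s, t }
  { q, s, u }  = ᶜ of { p, r, t }
  { p, q, r, t }  = ᶜ of { s, u }
  { p, r, s, u }  = ᶜ of { q, t }
  { q, s, t, u }  = { q, t } ∪ { s, u }
  { p, q, r, s, t }  = { p, r, t } ∪ { q, r, s, t }
  { p, r, s, t, u }  = { p, r, t } ∪ { s, u }
  { q, r, s, t, u }  = { q, r, s, t } ∪ { s, u }
  |family| = 14
Step 2: +11 →
  { p }  = ᶜ of { q, r, s, t, u }
  { q }  = ᶜ of { p, r, s, t, u }
  { u }  = ᶜ of { p, q, r, s, t }
  { p, r }  = ᶜ of { q, s, t, u }
  { p, s, u }  = { p, u } ∪ { s, u }
  { p, q, s, u }  = { q, s, u } ∪ { p, u }
  { p, q, t, u }  = { q, t } ∪ { p, u }
  { p, r, t, u }  = { p, u } ∪ { p, r, t }
  { p, q, r, s, u }  = { q, s, u } ∪ { p, r, s, u }
  { p, q, r, t, u }  = { p, u } ∪ { p, q, r, t }
  { p, q, s, t, u }  = { p, u } ∪ { q, s, t, u }
  |family| = 25
Step 3: +14 →
  { r }  = ᶜ of { p, q, s, t, u }
  { s }  = ᶜ of { p, q, r, t, u }
  { t }  = ᶜ of { p, q, r, s, u }
  { p, q }  = { q } ∪ { p }
  { q, s }  = ᶜ of { p, r, t, u }
  { q, u }  = { q } ∪ { u }
  { r, s }  = ᶜ of { p, q, t, u }
  { r, t }  = ᶜ of { p, q, s, u }
  { p, q, r }  = { q } ∪ { p, r }
  { p, q, t }  = { q, t } ∪ { p }
  { p, q, u }  = { p, u } ∪ { q }
  { p, r, u }  = { p, u } ∪ { p, r }
  { q, r, t }  = ᶜ of { p, s, u }
  { q, t, u }  = { q, t } ∪ { u }
  |family| = 39
Step 4: +24 →
  { p, s }  = { s } ∪ { p }
  { p, t }  = { p } ∪ { t }
  { q, r }  = { q } ∪ { r }
  { r, u }  = { r } ∪ { u }
  { s, t }  = { s } ∪ { t }
  { t, u }  = { u } ∪ { t }
  { p, q, s }  = { p, q } ∪ { s }
  { p, r, s }  = ᶜ of { q, t, u }
  { p, t, u }  = { p, u } ∪ { t }
  { q, r, s }  = { r, s } ∪ { q }
  { q, r, u }  = { q, u } ∪ { r }
  { q, s, t }  = ᶜ of { p, r, u }
  { r, s, t }  = ᶜ of { p, q, u }
  { r, s, u }  = ᶜ of { p, q, t }
  { r, t, u }  = { r, t } ∪ { u }
  { s, t, u }  = ᶜ of { p, q, r }
  { p, q, r, s }  = { r, s } ∪ { p, q, r }
  { p, q, r, u }  = { p, r, u } ∪ { q }
  { p, q, s, t }  = { p, q, t } ∪ { s }
  { p, r, s, t }  = ᶜ of { q, u }
  { p, s, t, u }  = { p, s, u } ∪ { t }
  { q, r, s, u }  = { q, s, u } ∪ { r, s }
  { q, r, t, u }  = { r, t } ∪ { q, u }
  { r, s, t, u }  = ᶜ of { p, q }
  |family| = 63
Step 5 adds 1:
  { p, s, t }  = ᶜ of { q, r, u }
  |family| = 64
Step 6: stable.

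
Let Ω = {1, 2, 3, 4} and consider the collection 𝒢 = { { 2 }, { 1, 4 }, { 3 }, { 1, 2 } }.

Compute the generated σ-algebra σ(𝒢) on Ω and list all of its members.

σ(𝒢) = { {  }, { 1 }, { 2 }, { 3 }, { 4 }, { 1, 2 }, { 1, 3 }, { 1, 4 }, { 2, 3 }, { 2, 4 }, { 3, 4 }, { 1, 2, 3 }, { 1, 2, 4 }, { 1, 3, 4 }, { 2, 3, 4 }, Ω }

Check:
Seed the family with 𝒢 together with ∅ and Ω: { {  }, { 2 }, { 3 }, { 1, 2 }, { 1, 4 }, Ω }.
Step 1 adds 5:
  { 2, 3 }  = Ω∖{ 1, 4 }
  { 3, 4 }  = Ω∖{ 1, 2 }
  { 1, 2, 3 }  = { 3 } ∪ { 1, 2 }
  { 1, 2, 4 }  = Ω∖{ 3 }
  { 1, 3, 4 }  = Ω∖{ 2 }
  — 11 sets.
Step 2 (2 new):
  { 4 }  = Ω∖{ 1, 2, 3 }
  { 2, 3, 4 }  = { 3, 4 } ∪ { 2 }
  — 13 sets.
Step 3 (2 new):
  { 1 }  = Ω∖{ 2, 3, 4 }
  { 2, 4 }  = { 4 } ∪ { 2 }
  — 15 sets.
Step 4: +1 →
  { 1, 3 }  = Ω∖{ 2, 4 }
  — 16 sets.
Step 5 adds nothing — fixpoint reached.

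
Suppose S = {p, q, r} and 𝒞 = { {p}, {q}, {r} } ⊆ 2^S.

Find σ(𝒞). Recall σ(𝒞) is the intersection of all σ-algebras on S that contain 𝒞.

Begin from { {}, {p}, {q}, {r}, S } (that is, 𝒞 plus ∅ and S).
Iteration 1: +3 →
  {p,q}  = complement {r}
  {p,r}  = complement {q}
  {q,r}  = complement {p}
  |family| = 8
Iteration 2: stable.

Therefore σ(𝒞) = { {}, {p}, {q}, {r}, {p,q}, {p,r}, {q,r}, S } (|σ(𝒞)| = 8).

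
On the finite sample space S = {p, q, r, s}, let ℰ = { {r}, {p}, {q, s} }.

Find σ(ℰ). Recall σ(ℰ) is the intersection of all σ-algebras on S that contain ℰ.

Answer: σ(ℰ) = { {}, {p}, {r}, {p, r}, {q, s}, {p, q, s}, {q, r, s}, S }

Check:
Begin from { {}, {p}, {r}, {q, s}, S } (that is, ℰ plus ∅ and S).
Pass 1 adds 3:
  {p, r}  = {q, s}ᶜ
  {p, q, s}  = {r}ᶜ
  {q, r, s}  = {p}ᶜ
  (now 8)
Pass 2: closed — nothing new.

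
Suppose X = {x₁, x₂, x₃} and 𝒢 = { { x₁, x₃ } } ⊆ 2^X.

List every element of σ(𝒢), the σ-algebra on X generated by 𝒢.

σ(𝒢) = { {}, { x₂ }, { x₁, x₃ }, X }

Working:
Initial family (3 sets): { {}, { x₁, x₃ }, X }.
Iteration 1. New:
  { x₂ }  = { x₁, x₃ }ᶜ
  (now 4)
Iteration 2 adds nothing — fixpoint reached.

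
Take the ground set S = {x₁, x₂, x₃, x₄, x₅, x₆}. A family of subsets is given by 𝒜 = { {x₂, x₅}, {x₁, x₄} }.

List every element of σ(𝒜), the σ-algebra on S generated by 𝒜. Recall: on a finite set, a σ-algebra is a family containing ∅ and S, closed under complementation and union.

Answer: σ(𝒜) = { {}, {x₁, x₄}, {x₂, x₅}, {x₃, x₆}, {x₁, x₂, x₄, x₅}, {x₁, x₃, x₄, x₆}, {x₂, x₃, x₅, x₆}, S }

Derivation:
Take S₀ = 𝒜 ∪ {∅, S} = { {}, {x₁, x₄}, {x₂, x₅}, S }.
Pass 1. New:
  {x₁, x₂, x₄, x₅}  = {x₂, x₅} ∪ {x₁, x₄}
  {x₁, x₃, x₄, x₆}  = S∖{x₂, x₅}
  {x₂, x₃, x₅, x₆}  = S∖{x₁, x₄}
  (now 7)
Pass 2. New:
  {x₃, x₆}  = S∖{x₁, x₂, x₄, x₅}
  (now 8)
After Pass 3 the family is unchanged; done.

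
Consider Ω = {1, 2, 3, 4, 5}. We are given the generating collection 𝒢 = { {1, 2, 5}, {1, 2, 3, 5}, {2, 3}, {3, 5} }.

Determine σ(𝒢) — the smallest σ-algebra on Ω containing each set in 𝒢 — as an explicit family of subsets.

σ(𝒢) = { ∅, {1}, {2}, {3}, {4}, {5}, {1, 2}, {1, 3}, {1, 4}, {1, 5}, {2, 3}, {2, 4}, {2, 5}, {3, 4}, {3, 5}, {4, 5}, {1, 2, 3}, {1, 2, 4}, {1, 2, 5}, {1, 3, 4}, {1, 3, 5}, {1, 4, 5}, {2, 3, 4}, {2, 3, 5}, {2, 4, 5}, {3, 4, 5}, {1, 2, 3, 4}, {1, 2, 3, 5}, {1, 2, 4, 5}, {1, 3, 4, 5}, {2, 3, 4, 5}, Ω }

Trace:
Seed the family with 𝒢 together with ∅ and Ω: { ∅, {2, 3}, {3, 5}, {1, 2, 5}, {1, 2, 3, 5}, Ω }.
Iteration 1. New:
  {4}  = complement {1, 2, 3, 5}
  {3, 4}  = complement {1, 2, 5}
  {1, 2, 4}  = complement {3, 5}
  {1, 4, 5}  = complement {2, 3}
  {2, 3, 5}  = {2, 3} ∪ {3, 5}
  |family| = 11
Iteration 2 adds 7:
  {1, 4}  = complement {2, 3, 5}
  {2, 3, 4}  = {3, 4} ∪ {2, 3}
  {3, 4, 5}  = {3, 4} ∪ {3, 5}
  {1, 2, 3, 4}  = {3, 4} ∪ {1, 2, 4}
  {1, 2, 4, 5}  = {1, 4, 5} ∪ {1, 2, 4}
  {1, 3, 4, 5}  = {1, 4, 5} ∪ {3, 4}
  {2, 3, 4, 5}  = {3, 4} ∪ {2, 3, 5}
  |family| = 18
Iteration 3 adds 7:
  {1}  = complement {2, 3, 4, 5}
  {2}  = complement {1, 3, 4, 5}
  {3}  = complement {1, 2, 4, 5}
  {5}  = complement {1, 2, 3, 4}
  {1, 2}  = complement {3, 4, 5}
  {1, 5}  = complement {2, 3, 4}
  {1, 3, 4}  = {3, 4} ∪ {1, 4}
  |family| = 25
Iteration 4. New:
  {1, 3}  = {3} ∪ {1}
  {2, 4}  = {2} ∪ {4}
  {2, 5}  = complement {1, 3, 4}
  {4, 5}  = {5} ∪ {4}
  {1, 2, 3}  = {1, 2} ∪ {3}
  {1, 3, 5}  = {3} ∪ {1, 5}
  |family| = 31
Iteration 5: +1 →
  {2, 4, 5}  = complement {1, 3}
  |family| = 32
Iteration 6: no new sets; the family is a σ-algebra.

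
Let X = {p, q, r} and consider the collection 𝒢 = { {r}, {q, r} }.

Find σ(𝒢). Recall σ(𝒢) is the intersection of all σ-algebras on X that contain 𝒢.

Take S₀ = 𝒢 ∪ {∅, X} = { {}, {r}, {q, r}, X }.
Iteration 1 (2 new):
  {p}  = ᶜ of {q, r}
  {p, q}  = ᶜ of {r}
Iteration 2 (1 new):
  {p, r}  = {r} ∪ {p}
Iteration 3: +1 →
  {q}  = ᶜ of {p, r}
Iteration 4: closed — nothing new.

|σ(𝒢)| = 8.  σ(𝒢) = { {}, {p}, {q}, {r}, {p, q}, {p, r}, {q, r}, X }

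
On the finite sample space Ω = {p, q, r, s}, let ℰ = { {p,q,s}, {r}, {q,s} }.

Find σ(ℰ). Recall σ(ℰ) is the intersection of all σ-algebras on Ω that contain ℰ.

|σ(ℰ)| = 8.  σ(ℰ) = { {}, {p}, {r}, {p,r}, {q,s}, {p,q,s}, {q,r,s}, Ω }

Derivation:
Seed the family with ℰ together with ∅ and Ω: { {}, {r}, {q,s}, {p,q,s}, Ω }.
Iteration 1: +2 →
  {p,r}  = complement {q,s}
  {q,r,s}  = {r} ∪ {q,s}
  |family| = 7
Iteration 2 (1 new):
  {p}  = complement {q,r,s}
  |family| = 8
Iteration 3: stable.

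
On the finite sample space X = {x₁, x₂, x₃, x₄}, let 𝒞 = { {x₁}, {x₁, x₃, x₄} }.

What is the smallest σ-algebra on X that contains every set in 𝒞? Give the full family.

Begin from { {}, {x₁}, {x₁, x₃, x₄}, X } (that is, 𝒞 plus ∅ and X).
Step 1. New:
  {x₂}  = complement {x₁, x₃, x₄}
  {x₂, x₃, x₄}  = complement {x₁}
  (now 6)
Step 2. New:
  {x₁, x₂}  = {x₂} ∪ {x₁}
  (now 7)
Step 3. New:
  {x₃, x₄}  = complement {x₁, x₂}
  (now 8)
Step 4: stable.

σ(𝒞) = { {}, {x₁}, {x₂}, {x₁, x₂}, {x₃, x₄}, {x₁, x₃, x₄}, {x₂, x₃, x₄}, X }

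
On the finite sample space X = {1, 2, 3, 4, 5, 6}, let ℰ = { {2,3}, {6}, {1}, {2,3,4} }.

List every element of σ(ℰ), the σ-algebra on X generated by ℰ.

Initial family (6 sets): { ∅, {1}, {6}, {2,3}, {2,3,4}, X }.
Step 1: 9 new —
  {1,6}  = {1} ∪ {6}
  {1,2,3}  = {2,3} ∪ {1}
  {1,5,6}  = {2,3,4}ᶜ
  {2,3,6}  = {2,3} ∪ {6}
  {1,2,3,4}  = {2,3,4} ∪ {1}
  {1,4,5,6}  = {2,3}ᶜ
  {2,3,4,6}  = {2,3,4} ∪ {6}
  {1,2,3,4,5}  = {6}ᶜ
  {2,3,4,5,6}  = {1}ᶜ
  |family| = 15
Step 2 (8 new):
  {1,5}  = {2,3,4,6}ᶜ
  {5,6}  = {1,2,3,4}ᶜ
  {1,4,5}  = {2,3,6}ᶜ
  {4,5,6}  = {1,2,3}ᶜ
  {1,2,3,6}  = {1,2,3} ∪ {1,6}
  {2,3,4,5}  = {1,6}ᶜ
  {1,2,3,4,6}  = {2,3,4} ∪ {1,6}
  {1,2,3,5,6}  = {1,2,3} ∪ {1,5,6}
  |family| = 23
Step 3 adds 5:
  {4}  = {1,2,3,5,6}ᶜ
  {5}  = {1,2,3,4,6}ᶜ
  {4,5}  = {1,2,3,6}ᶜ
  {1,2,3,5}  = {1,5} ∪ {1,2,3}
  {2,3,5,6}  = {5,6} ∪ {2,3,6}
  |family| = 28
Step 4 adds 4:
  {1,4}  = {2,3,5,6}ᶜ
  {4,6}  = {1,2,3,5}ᶜ
  {1,4,6}  = {1,6} ∪ {4}
  {2,3,5}  = {5} ∪ {2,3}
  |family| = 32
Step 5 adds nothing — fixpoint reached.

Hence σ(ℰ) has 32 members: { ∅, {1}, {4}, {5}, {6}, {1,4}, {1,5}, {1,6}, {2,3}, {4,5}, {4,6}, {5,6}, {1,2,3}, {1,4,5}, {1,4,6}, {1,5,6}, {2,3,4}, {2,3,5}, {2,3,6}, {4,5,6}, {1,2,3,4}, {1,2,3,5}, {1,2,3,6}, {1,4,5,6}, {2,3,4,5}, {2,3,4,6}, {2,3,5,6}, {1,2,3,4,5}, {1,2,3,4,6}, {1,2,3,5,6}, {2,3,4,5,6}, X }.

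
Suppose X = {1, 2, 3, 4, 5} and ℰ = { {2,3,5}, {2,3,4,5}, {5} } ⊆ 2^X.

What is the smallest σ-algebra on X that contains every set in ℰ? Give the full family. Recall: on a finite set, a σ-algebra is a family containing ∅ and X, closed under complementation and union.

Seed the family with ℰ together with ∅ and X: { {}, {5}, {2,3,5}, {2,3,4,5}, X }.
Step 1 (3 new):
  {1}  = X∖{2,3,4,5}
  {1,4}  = X∖{2,3,5}
  {1,2,3,4}  = X∖{5}
  (now 8)
Step 2 adds 3:
  {1,5}  = {5} ∪ {1}
  {1,4,5}  = {1,4} ∪ {5}
  {1,2,3,5}  = {2,3,5} ∪ {1}
  (now 11)
Step 3: +3 →
  {4}  = X∖{1,2,3,5}
  {2,3}  = X∖{1,4,5}
  {2,3,4}  = X∖{1,5}
  (now 14)
Step 4 adds 2:
  {4,5}  = {4} ∪ {5}
  {1,2,3}  = {2,3} ∪ {1}
  (now 16)
Step 5: stable.

σ(ℰ) = { {}, {1}, {4}, {5}, {1,4}, {1,5}, {2,3}, {4,5}, {1,2,3}, {1,4,5}, {2,3,4}, {2,3,5}, {1,2,3,4}, {1,2,3,5}, {2,3,4,5}, X }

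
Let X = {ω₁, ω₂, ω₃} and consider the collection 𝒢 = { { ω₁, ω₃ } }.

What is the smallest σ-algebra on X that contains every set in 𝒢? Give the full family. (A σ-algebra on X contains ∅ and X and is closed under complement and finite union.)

σ(𝒢) = { {  }, { ω₂ }, { ω₁, ω₃ }, X }

Trace:
Seed the family with 𝒢 together with ∅ and X: { {  }, { ω₁, ω₃ }, X }.
Iteration 1 (1 new):
  { ω₂ }  = { ω₁, ω₃ }ᶜ
  — 4 sets.
After Iteration 2 the family is unchanged; done.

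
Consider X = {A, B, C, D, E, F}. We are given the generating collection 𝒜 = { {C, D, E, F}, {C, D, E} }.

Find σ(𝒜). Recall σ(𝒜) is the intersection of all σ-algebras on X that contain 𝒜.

σ(𝒜) = { {}, {F}, {A, B}, {A, B, F}, {C, D, E}, {C, D, E, F}, {A, B, C, D, E}, X }

Trace:
Take S₀ = 𝒜 ∪ {∅, X} = { {}, {C, D, E}, {C, D, E, F}, X }.
Pass 1: 2 new —
  {A, B}  = {C, D, E, F}ᶜ
  {A, B, F}  = {C, D, E}ᶜ
  [6 total]
Pass 2 adds 1:
  {A, B, C, D, E}  = {C, D, E} ∪ {A, B}
  [7 total]
Pass 3. New:
  {F}  = {A, B, C, D, E}ᶜ
  [8 total]
Pass 4: no new sets; the family is a σ-algebra.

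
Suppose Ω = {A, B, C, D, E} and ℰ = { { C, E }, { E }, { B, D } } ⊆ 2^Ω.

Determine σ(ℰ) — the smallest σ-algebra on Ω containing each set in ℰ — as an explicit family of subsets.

Initial family (5 sets): { {  }, { E }, { B, D }, { C, E }, Ω }.
Iteration 1. New:
  { A, B, D }  = complement { C, E }
  { A, C, E }  = complement { B, D }
  { B, D, E }  = { B, D } ∪ { E }
  { A, B, C, D }  = complement { E }
  { B, C, D, E }  = { C, E } ∪ { B, D }
  |family| = 10
Iteration 2 adds 3:
  { A }  = complement { B, C, D, E }
  { A, C }  = complement { B, D, E }
  { A, B, D, E }  = { A, B, D } ∪ { E }
  |family| = 13
Iteration 3. New:
  { C }  = complement { A, B, D, E }
  { A, E }  = { E } ∪ { A }
  |family| = 15
Iteration 4: 1 new —
  { B, C, D }  = complement { A, E }
  |family| = 16
Iteration 5: stable.

|σ(ℰ)| = 16.  σ(ℰ) = { {  }, { A }, { C }, { E }, { A, C }, { A, E }, { B, D }, { C, E }, { A, B, D }, { A, C, E }, { B, C, D }, { B, D, E }, { A, B, C, D }, { A, B, D, E }, { B, C, D, E }, Ω }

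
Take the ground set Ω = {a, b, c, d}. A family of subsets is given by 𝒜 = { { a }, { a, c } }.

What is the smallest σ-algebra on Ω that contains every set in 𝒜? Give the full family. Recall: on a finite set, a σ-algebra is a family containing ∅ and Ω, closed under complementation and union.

σ(𝒜) (8 sets): { ∅, { a }, { c }, { a, c }, { b, d }, { a, b, d }, { b, c, d }, Ω }

Check:
Initial family (4 sets): { ∅, { a }, { a, c }, Ω }.
Iteration 1 (2 new):
  { b, d }  = ᶜ of { a, c }
  { b, c, d }  = ᶜ of { a }
  — 6 sets.
Iteration 2 (1 new):
  { a, b, d }  = { b, d } ∪ { a }
  — 7 sets.
Iteration 3. New:
  { c }  = ᶜ of { a, b, d }
  — 8 sets.
Iteration 4 adds nothing — fixpoint reached.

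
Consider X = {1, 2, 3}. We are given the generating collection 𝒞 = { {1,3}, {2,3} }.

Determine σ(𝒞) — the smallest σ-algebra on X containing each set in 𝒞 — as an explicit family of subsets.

Answer: σ(𝒞) = { {}, {1}, {2}, {3}, {1,2}, {1,3}, {2,3}, X }

Trace:
Begin from { {}, {1,3}, {2,3}, X } (that is, 𝒞 plus ∅ and X).
Step 1 adds 2:
  {1}  = X∖{2,3}
  {2}  = X∖{1,3}
Step 2. New:
  {1,2}  = {2} ∪ {1}
Step 3. New:
  {3}  = X∖{1,2}
Step 4: closed — nothing new.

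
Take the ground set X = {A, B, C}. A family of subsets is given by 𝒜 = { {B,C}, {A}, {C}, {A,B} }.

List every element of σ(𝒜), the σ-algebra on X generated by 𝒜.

σ(𝒜) (8 sets): { ∅, {A}, {B}, {C}, {A,B}, {A,C}, {B,C}, X }

Check:
Seed the family with 𝒜 together with ∅ and X: { ∅, {A}, {C}, {A,B}, {B,C}, X }.
Iteration 1: +1 →
  {A,C}  = {C} ∪ {A}
  — 7 sets.
Iteration 2 adds 1:
  {B}  = complement {A,C}
  — 8 sets.
Iteration 3: closed — nothing new.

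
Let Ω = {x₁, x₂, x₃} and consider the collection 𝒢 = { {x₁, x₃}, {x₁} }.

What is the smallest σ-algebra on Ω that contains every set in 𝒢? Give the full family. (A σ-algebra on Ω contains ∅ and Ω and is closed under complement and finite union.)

σ(𝒢) = { {}, {x₁}, {x₂}, {x₃}, {x₁, x₂}, {x₁, x₃}, {x₂, x₃}, Ω }

Check:
Begin from { {}, {x₁}, {x₁, x₃}, Ω } (that is, 𝒢 plus ∅ and Ω).
Iteration 1: +2 →
  {x₂}  = complement {x₁, x₃}
  {x₂, x₃}  = complement {x₁}
  [6 total]
Iteration 2: +1 →
  {x₁, x₂}  = {x₂} ∪ {x₁}
  [7 total]
Iteration 3: 1 new —
  {x₃}  = complement {x₁, x₂}
  [8 total]
Iteration 4: already closed under ᶜ and ∪.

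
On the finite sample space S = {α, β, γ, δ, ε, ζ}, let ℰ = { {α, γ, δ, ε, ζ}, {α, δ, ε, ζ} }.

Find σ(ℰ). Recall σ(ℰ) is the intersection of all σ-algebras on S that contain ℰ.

Initial family (4 sets): { {}, {α, δ, ε, ζ}, {α, γ, δ, ε, ζ}, S }.
Round 1 (2 new):
  {β}  = complement {α, γ, δ, ε, ζ}
  {β, γ}  = complement {α, δ, ε, ζ}
  (now 6)
Round 2 (1 new):
  {α, β, δ, ε, ζ}  = {α, δ, ε, ζ} ∪ {β}
  (now 7)
Round 3 (1 new):
  {γ}  = complement {α, β, δ, ε, ζ}
  (now 8)
Round 4: closed — nothing new.

σ(ℰ) = { {}, {β}, {γ}, {β, γ}, {α, δ, ε, ζ}, {α, β, δ, ε, ζ}, {α, γ, δ, ε, ζ}, S }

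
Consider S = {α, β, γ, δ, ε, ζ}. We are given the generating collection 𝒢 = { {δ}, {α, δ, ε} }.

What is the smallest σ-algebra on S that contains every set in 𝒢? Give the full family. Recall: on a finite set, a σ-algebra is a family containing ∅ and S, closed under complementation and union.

Begin from { {}, {δ}, {α, δ, ε}, S } (that is, 𝒢 plus ∅ and S).
Step 1: 2 new —
  {β, γ, ζ}  = complement {α, δ, ε}
  {α, β, γ, ε, ζ}  = complement {δ}
  |family| = 6
Step 2. New:
  {β, γ, δ, ζ}  = {δ} ∪ {β, γ, ζ}
  |family| = 7
Step 3: +1 →
  {α, ε}  = complement {β, γ, δ, ζ}
  |family| = 8
Step 4: already closed under ᶜ and ∪.

σ(𝒢) = { {}, {δ}, {α, ε}, {α, δ, ε}, {β, γ, ζ}, {β, γ, δ, ζ}, {α, β, γ, ε, ζ}, S }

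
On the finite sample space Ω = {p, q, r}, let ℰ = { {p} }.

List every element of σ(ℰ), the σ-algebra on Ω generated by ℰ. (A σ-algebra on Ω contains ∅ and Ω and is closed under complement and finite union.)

σ(ℰ) = { {}, {p}, {q, r}, Ω }

Trace:
Begin from { {}, {p}, Ω } (that is, ℰ plus ∅ and Ω).
Step 1 (1 new):
  {q, r}  = ᶜ of {p}
  — 4 sets.
Step 2: no new sets; the family is a σ-algebra.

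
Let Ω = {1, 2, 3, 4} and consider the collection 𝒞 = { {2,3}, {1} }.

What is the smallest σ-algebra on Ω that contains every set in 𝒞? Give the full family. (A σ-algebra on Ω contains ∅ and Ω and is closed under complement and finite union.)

σ(𝒞) (8 sets): { ∅, {1}, {4}, {1,4}, {2,3}, {1,2,3}, {2,3,4}, Ω }

Trace:
Start: 𝒞 ∪ {∅, Ω} = { ∅, {1}, {2,3}, Ω }.
Iteration 1: 3 new —
  {1,4}  = ᶜ of {2,3}
  {1,2,3}  = {1} ∪ {2,3}
  {2,3,4}  = ᶜ of {1}
  (now 7)
Iteration 2 (1 new):
  {4}  = ᶜ of {1,2,3}
  (now 8)
Iteration 3: stable.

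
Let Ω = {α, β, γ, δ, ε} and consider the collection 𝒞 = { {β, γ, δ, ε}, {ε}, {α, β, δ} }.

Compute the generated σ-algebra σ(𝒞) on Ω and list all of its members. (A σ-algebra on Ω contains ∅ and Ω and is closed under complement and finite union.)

σ(𝒞) = { {}, {α}, {γ}, {ε}, {α, γ}, {α, ε}, {β, δ}, {γ, ε}, {α, β, δ}, {α, γ, ε}, {β, γ, δ}, {β, δ, ε}, {α, β, γ, δ}, {α, β, δ, ε}, {β, γ, δ, ε}, Ω }

Trace:
Begin from { {}, {ε}, {α, β, δ}, {β, γ, δ, ε}, Ω } (that is, 𝒞 plus ∅ and Ω).
Iteration 1 adds 4:
  {α}  = ᶜ of {β, γ, δ, ε}
  {γ, ε}  = ᶜ of {α, β, δ}
  {α, β, γ, δ}  = ᶜ of {ε}
  {α, β, δ, ε}  = {α, β, δ} ∪ {ε}
  |family| = 9
Iteration 2: +3 →
  {γ}  = ᶜ of {α, β, δ, ε}
  {α, ε}  = {ε} ∪ {α}
  {α, γ, ε}  = {γ, ε} ∪ {α}
  |family| = 12
Iteration 3. New:
  {α, γ}  = {γ} ∪ {α}
  {β, δ}  = ᶜ of {α, γ, ε}
  {β, γ, δ}  = ᶜ of {α, ε}
  |family| = 15
Iteration 4 adds 1:
  {β, δ, ε}  = ᶜ of {α, γ}
  |family| = 16
Iteration 5: stable.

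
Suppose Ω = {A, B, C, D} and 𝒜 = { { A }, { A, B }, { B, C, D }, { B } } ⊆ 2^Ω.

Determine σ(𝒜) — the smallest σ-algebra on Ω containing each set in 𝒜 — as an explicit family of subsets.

Answer: σ(𝒜) = { {}, { A }, { B }, { A, B }, { C, D }, { A, C, D }, { B, C, D }, Ω }

Check:
Start: 𝒜 ∪ {∅, Ω} = { {}, { A }, { B }, { A, B }, { B, C, D }, Ω }.
Step 1: +2 →
  { C, D }  = ᶜ of { A, B }
  { A, C, D }  = ᶜ of { B }
  — 8 sets.
After Step 2 the family is unchanged; done.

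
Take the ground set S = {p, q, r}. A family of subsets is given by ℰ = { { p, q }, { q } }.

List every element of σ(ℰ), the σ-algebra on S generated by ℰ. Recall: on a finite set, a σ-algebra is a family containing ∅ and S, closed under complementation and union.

Take S₀ = ℰ ∪ {∅, S} = { {  }, { q }, { p, q }, S }.
Round 1 adds 2:
  { r }  = { p, q }ᶜ
  { p, r }  = { q }ᶜ
  (now 6)
Round 2. New:
  { q, r }  = { r } ∪ { q }
  (now 7)
Round 3: 1 new —
  { p }  = { q, r }ᶜ
  (now 8)
Round 4: stable.

|σ(ℰ)| = 8.  σ(ℰ) = { {  }, { p }, { q }, { r }, { p, q }, { p, r }, { q, r }, S }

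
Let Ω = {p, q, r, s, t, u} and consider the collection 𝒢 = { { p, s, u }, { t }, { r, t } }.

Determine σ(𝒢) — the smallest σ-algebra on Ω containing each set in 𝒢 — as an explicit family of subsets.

Begin from { {}, { t }, { r, t }, { p, s, u }, Ω } (that is, 𝒢 plus ∅ and Ω).
Pass 1 (5 new):
  { q, r, t }  = { p, s, u }ᶜ
  { p, q, s, u }  = { r, t }ᶜ
  { p, s, t, u }  = { p, s, u } ∪ { t }
  { p, q, r, s, u }  = { t }ᶜ
  { p, r, s, t, u }  = { r, t } ∪ { p, s, u }
Pass 2. New:
  { q }  = { p, r, s, t, u }ᶜ
  { q, r }  = { p, s, t, u }ᶜ
  { p, q, s, t, u }  = { p, q, s, u } ∪ { p, s, t, u }
Pass 3 adds 2:
  { r }  = { p, q, s, t, u }ᶜ
  { q, t }  = { q } ∪ { t }
Pass 4: 1 new —
  { p, r, s, u }  = { q, t }ᶜ
Pass 5: stable.

|σ(𝒢)| = 16.  σ(𝒢) = { {}, { q }, { r }, { t }, { q, r }, { q, t }, { r, t }, { p, s, u }, { q, r, t }, { p, q, s, u }, { p, r, s, u }, { p, s, t, u }, { p, q, r, s, u }, { p, q, s, t, u }, { p, r, s, t, u }, Ω }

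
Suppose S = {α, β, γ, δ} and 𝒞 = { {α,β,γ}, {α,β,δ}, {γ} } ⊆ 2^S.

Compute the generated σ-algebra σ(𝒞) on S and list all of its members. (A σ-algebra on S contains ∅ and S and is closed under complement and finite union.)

Take S₀ = 𝒞 ∪ {∅, S} = { {}, {γ}, {α,β,γ}, {α,β,δ}, S }.
Step 1: +1 →
  {δ}  = {α,β,γ}ᶜ
  (now 6)
Step 2: +1 →
  {γ,δ}  = {δ} ∪ {γ}
  (now 7)
Step 3. New:
  {α,β}  = {γ,δ}ᶜ
  (now 8)
Step 4: no new sets; the family is a σ-algebra.

Hence σ(𝒞) has 8 members: { {}, {γ}, {δ}, {α,β}, {γ,δ}, {α,β,γ}, {α,β,δ}, S }.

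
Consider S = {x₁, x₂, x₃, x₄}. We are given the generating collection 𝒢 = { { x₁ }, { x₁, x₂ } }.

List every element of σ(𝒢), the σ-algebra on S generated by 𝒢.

Begin from { {  }, { x₁ }, { x₁, x₂ }, S } (that is, 𝒢 plus ∅ and S).
Iteration 1. New:
  { x₃, x₄ }  = ᶜ of { x₁, x₂ }
  { x₂, x₃, x₄ }  = ᶜ of { x₁ }
  (now 6)
Iteration 2. New:
  { x₁, x₃, x₄ }  = { x₃, x₄ } ∪ { x₁ }
  (now 7)
Iteration 3: 1 new —
  { x₂ }  = ᶜ of { x₁, x₃, x₄ }
  (now 8)
After Iteration 4 the family is unchanged; done.

Therefore σ(𝒢) = { {  }, { x₁ }, { x₂ }, { x₁, x₂ }, { x₃, x₄ }, { x₁, x₃, x₄ }, { x₂, x₃, x₄ }, S } (|σ(𝒢)| = 8).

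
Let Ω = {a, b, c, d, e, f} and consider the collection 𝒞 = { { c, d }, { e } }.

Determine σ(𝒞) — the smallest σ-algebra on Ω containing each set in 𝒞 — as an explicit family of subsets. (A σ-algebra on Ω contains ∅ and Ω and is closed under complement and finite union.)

Begin from { ∅, { e }, { c, d }, Ω } (that is, 𝒞 plus ∅ and Ω).
Pass 1. New:
  { c, d, e }  = { c, d } ∪ { e }
  { a, b, e, f }  = ᶜ of { c, d }
  { a, b, c, d, f }  = ᶜ of { e }
  — 7 sets.
Pass 2: +1 →
  { a, b, f }  = ᶜ of { c, d, e }
  — 8 sets.
After Pass 3 the family is unchanged; done.

Hence σ(𝒞) has 8 members: { ∅, { e }, { c, d }, { a, b, f }, { c, d, e }, { a, b, e, f }, { a, b, c, d, f }, Ω }.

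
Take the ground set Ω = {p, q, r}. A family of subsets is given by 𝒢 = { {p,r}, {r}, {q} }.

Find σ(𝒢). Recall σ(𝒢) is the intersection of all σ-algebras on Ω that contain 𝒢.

Initial family (5 sets): { ∅, {q}, {r}, {p,r}, Ω }.
Iteration 1 (2 new):
  {p,q}  = Ω∖{r}
  {q,r}  = {r} ∪ {q}
  (now 7)
Iteration 2: +1 →
  {p}  = Ω∖{q,r}
  (now 8)
Iteration 3: stable.

|σ(𝒢)| = 8.  σ(𝒢) = { ∅, {p}, {q}, {r}, {p,q}, {p,r}, {q,r}, Ω }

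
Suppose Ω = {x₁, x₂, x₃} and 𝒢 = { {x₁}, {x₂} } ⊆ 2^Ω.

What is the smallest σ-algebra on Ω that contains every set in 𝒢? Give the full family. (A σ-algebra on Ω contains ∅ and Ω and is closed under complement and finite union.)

|σ(𝒢)| = 8.  σ(𝒢) = { ∅, {x₁}, {x₂}, {x₃}, {x₁,x₂}, {x₁,x₃}, {x₂,x₃}, Ω }

Derivation:
Seed the family with 𝒢 together with ∅ and Ω: { ∅, {x₁}, {x₂}, Ω }.
Iteration 1: +3 →
  {x₁,x₂}  = {x₁} ∪ {x₂}
  {x₁,x₃}  = Ω∖{x₂}
  {x₂,x₃}  = Ω∖{x₁}
  |family| = 7
Iteration 2: 1 new —
  {x₃}  = Ω∖{x₁,x₂}
  |family| = 8
Iteration 3 adds nothing — fixpoint reached.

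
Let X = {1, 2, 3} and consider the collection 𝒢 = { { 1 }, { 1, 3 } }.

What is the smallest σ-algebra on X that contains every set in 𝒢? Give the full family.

Answer: σ(𝒢) = { {  }, { 1 }, { 2 }, { 3 }, { 1, 2 }, { 1, 3 }, { 2, 3 }, X }

Check:
Begin from { {  }, { 1 }, { 1, 3 }, X } (that is, 𝒢 plus ∅ and X).
Round 1. New:
  { 2 }  = ᶜ of { 1, 3 }
  { 2, 3 }  = ᶜ of { 1 }
  |family| = 6
Round 2: +1 →
  { 1, 2 }  = { 2 } ∪ { 1 }
  |family| = 7
Round 3 adds 1:
  { 3 }  = ᶜ of { 1, 2 }
  |family| = 8
Round 4: closed — nothing new.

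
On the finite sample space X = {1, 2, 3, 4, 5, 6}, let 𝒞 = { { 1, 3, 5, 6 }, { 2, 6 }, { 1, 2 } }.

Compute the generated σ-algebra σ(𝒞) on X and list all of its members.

σ(𝒞) = { {}, { 1 }, { 2 }, { 4 }, { 6 }, { 1, 2 }, { 1, 4 }, { 1, 6 }, { 2, 4 }, { 2, 6 }, { 3, 5 }, { 4, 6 }, { 1, 2, 4 }, { 1, 2, 6 }, { 1, 3, 5 }, { 1, 4, 6 }, { 2, 3, 5 }, { 2, 4, 6 }, { 3, 4, 5 }, { 3, 5, 6 }, { 1, 2, 3, 5 }, { 1, 2, 4, 6 }, { 1, 3, 4, 5 }, { 1, 3, 5, 6 }, { 2, 3, 4, 5 }, { 2, 3, 5, 6 }, { 3, 4, 5, 6 }, { 1, 2, 3, 4, 5 }, { 1, 2, 3, 5, 6 }, { 1, 3, 4, 5, 6 }, { 2, 3, 4, 5, 6 }, X }

Derivation:
Take S₀ = 𝒞 ∪ {∅, X} = { {}, { 1, 2 }, { 2, 6 }, { 1, 3, 5, 6 }, X }.
Round 1: 5 new —
  { 2, 4 }  = ᶜ of { 1, 3, 5, 6 }
  { 1, 2, 6 }  = { 1, 2 } ∪ { 2, 6 }
  { 1, 3, 4, 5 }  = ᶜ of { 2, 6 }
  { 3, 4, 5, 6 }  = ᶜ of { 1, 2 }
  { 1, 2, 3, 5, 6 }  = { 1, 3, 5, 6 } ∪ { 1, 2 }
  — 10 sets.
Round 2 (8 new):
  { 4 }  = ᶜ of { 1, 2, 3, 5, 6 }
  { 1, 2, 4 }  = { 1, 2 } ∪ { 2, 4 }
  { 2, 4, 6 }  = { 2, 6 } ∪ { 2, 4 }
  { 3, 4, 5 }  = ᶜ of { 1, 2, 6 }
  { 1, 2, 4, 6 }  = { 1, 2, 6 } ∪ { 2, 4 }
  { 1, 2, 3, 4, 5 }  = { 1, 2 } ∪ { 1, 3, 4, 5 }
  { 1, 3, 4, 5, 6 }  = { 1, 3, 5, 6 } ∪ { 3, 4, 5, 6 }
  { 2, 3, 4, 5, 6 }  = { 3, 4, 5, 6 } ∪ { 2, 6 }
  — 18 sets.
Round 3 (7 new):
  { 1 }  = ᶜ of { 2, 3, 4, 5, 6 }
  { 2 }  = ᶜ of { 1, 3, 4, 5, 6 }
  { 6 }  = ᶜ of { 1, 2, 3, 4, 5 }
  { 3, 5 }  = ᶜ of { 1, 2, 4, 6 }
  { 1, 3, 5 }  = ᶜ of { 2, 4, 6 }
  { 3, 5, 6 }  = ᶜ of { 1, 2, 4 }
  { 2, 3, 4, 5 }  = { 3, 4, 5 } ∪ { 2, 4 }
  — 25 sets.
Round 4: 6 new —
  { 1, 4 }  = { 1 } ∪ { 4 }
  { 1, 6 }  = ᶜ of { 2, 3, 4, 5 }
  { 4, 6 }  = { 6 } ∪ { 4 }
  { 2, 3, 5 }  = { 2 } ∪ { 3, 5 }
  { 1, 2, 3, 5 }  = { 1, 2 } ∪ { 1, 3, 5 }
  { 2, 3, 5, 6 }  = { 2 } ∪ { 3, 5, 6 }
  — 31 sets.
Round 5 (1 new):
  { 1, 4, 6 }  = ᶜ of { 2, 3, 5 }
  — 32 sets.
After Round 6 the family is unchanged; done.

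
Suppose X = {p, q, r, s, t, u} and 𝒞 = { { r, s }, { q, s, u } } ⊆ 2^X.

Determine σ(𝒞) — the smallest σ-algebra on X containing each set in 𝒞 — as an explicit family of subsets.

Answer: σ(𝒞) = { {}, { r }, { s }, { p, t }, { q, u }, { r, s }, { p, r, t }, { p, s, t }, { q, r, u }, { q, s, u }, { p, q, t, u }, { p, r, s, t }, { q, r, s, u }, { p, q, r, t, u }, { p, q, s, t, u }, X }

Trace:
Begin from { {}, { r, s }, { q, s, u }, X } (that is, 𝒞 plus ∅ and X).
Pass 1 (3 new):
  { p, r, t }  = complement { q, s, u }
  { p, q, t, u }  = complement { r, s }
  { q, r, s, u }  = { q, s, u } ∪ { r, s }
Pass 2: 4 new —
  { p, t }  = complement { q, r, s, u }
  { p, r, s, t }  = { r, s } ∪ { p, r, t }
  { p, q, r, t, u }  = { p, r, t } ∪ { p, q, t, u }
  { p, q, s, t, u }  = { q, s, u } ∪ { p, q, t, u }
Pass 3: 3 new —
  { r }  = complement { p, q, s, t, u }
  { s }  = complement { p, q, r, t, u }
  { q, u }  = complement { p, r, s, t }
Pass 4 (2 new):
  { p, s, t }  = { p, t } ∪ { s }
  { q, r, u }  = { r } ∪ { q, u }
Pass 5 adds nothing — fixpoint reached.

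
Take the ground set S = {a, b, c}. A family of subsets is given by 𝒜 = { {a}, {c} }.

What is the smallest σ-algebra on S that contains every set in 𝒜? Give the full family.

Start: 𝒜 ∪ {∅, S} = { ∅, {a}, {c}, S }.
Pass 1 adds 3:
  {a,b}  = ᶜ of {c}
  {a,c}  = {c} ∪ {a}
  {b,c}  = ᶜ of {a}
  (now 7)
Pass 2 (1 new):
  {b}  = ᶜ of {a,c}
  (now 8)
Pass 3: no new sets; the family is a σ-algebra.

Hence σ(𝒜) has 8 members: { ∅, {a}, {b}, {c}, {a,b}, {a,c}, {b,c}, S }.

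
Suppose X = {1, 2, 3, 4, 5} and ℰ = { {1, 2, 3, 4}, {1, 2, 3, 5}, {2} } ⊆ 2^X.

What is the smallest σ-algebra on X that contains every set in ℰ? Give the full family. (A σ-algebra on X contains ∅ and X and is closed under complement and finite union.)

σ(ℰ) = { ∅, {2}, {4}, {5}, {1, 3}, {2, 4}, {2, 5}, {4, 5}, {1, 2, 3}, {1, 3, 4}, {1, 3, 5}, {2, 4, 5}, {1, 2, 3, 4}, {1, 2, 3, 5}, {1, 3, 4, 5}, X }

Check:
Initial family (5 sets): { ∅, {2}, {1, 2, 3, 4}, {1, 2, 3, 5}, X }.
Iteration 1: +3 →
  {4}  = X∖{1, 2, 3, 5}
  {5}  = X∖{1, 2, 3, 4}
  {1, 3, 4, 5}  = X∖{2}
  — 8 sets.
Iteration 2 (3 new):
  {2, 4}  = {4} ∪ {2}
  {2, 5}  = {2} ∪ {5}
  {4, 5}  = {4} ∪ {5}
  — 11 sets.
Iteration 3: 4 new —
  {1, 2, 3}  = X∖{4, 5}
  {1, 3, 4}  = X∖{2, 5}
  {1, 3, 5}  = X∖{2, 4}
  {2, 4, 5}  = {4, 5} ∪ {2, 5}
  — 15 sets.
Iteration 4 adds 1:
  {1, 3}  = X∖{2, 4, 5}
  — 16 sets.
Iteration 5: stable.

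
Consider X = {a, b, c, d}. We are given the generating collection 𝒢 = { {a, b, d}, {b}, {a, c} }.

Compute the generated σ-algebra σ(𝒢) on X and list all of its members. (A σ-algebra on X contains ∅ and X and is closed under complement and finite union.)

σ(𝒢) (16 sets): { ∅, {a}, {b}, {c}, {d}, {a, b}, {a, c}, {a, d}, {b, c}, {b, d}, {c, d}, {a, b, c}, {a, b, d}, {a, c, d}, {b, c, d}, X }

Check:
Begin from { ∅, {b}, {a, c}, {a, b, d}, X } (that is, 𝒢 plus ∅ and X).
Iteration 1 adds 4:
  {c}  = {a, b, d}ᶜ
  {b, d}  = {a, c}ᶜ
  {a, b, c}  = {a, c} ∪ {b}
  {a, c, d}  = {b}ᶜ
  [9 total]
Iteration 2 adds 3:
  {d}  = {a, b, c}ᶜ
  {b, c}  = {b} ∪ {c}
  {b, c, d}  = {c} ∪ {b, d}
  [12 total]
Iteration 3. New:
  {a}  = {b, c, d}ᶜ
  {a, d}  = {b, c}ᶜ
  {c, d}  = {c} ∪ {d}
  [15 total]
Iteration 4: 1 new —
  {a, b}  = {c, d}ᶜ
  [16 total]
After Iteration 5 the family is unchanged; done.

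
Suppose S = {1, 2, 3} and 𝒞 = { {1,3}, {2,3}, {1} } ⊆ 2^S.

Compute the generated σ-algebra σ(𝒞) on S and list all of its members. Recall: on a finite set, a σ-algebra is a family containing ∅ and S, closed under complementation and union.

σ(𝒞) (8 sets): { ∅, {1}, {2}, {3}, {1,2}, {1,3}, {2,3}, S }

Check:
Initial family (5 sets): { ∅, {1}, {1,3}, {2,3}, S }.
Iteration 1: +1 →
  {2}  = complement {1,3}
  — 6 sets.
Iteration 2. New:
  {1,2}  = {2} ∪ {1}
  — 7 sets.
Iteration 3 adds 1:
  {3}  = complement {1,2}
  — 8 sets.
Iteration 4: already closed under ᶜ and ∪.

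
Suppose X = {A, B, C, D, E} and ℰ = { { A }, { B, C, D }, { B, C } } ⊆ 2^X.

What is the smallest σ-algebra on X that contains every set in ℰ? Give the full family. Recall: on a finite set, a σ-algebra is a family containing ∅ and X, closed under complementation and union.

Answer: σ(ℰ) = { ∅, { A }, { D }, { E }, { A, D }, { A, E }, { B, C }, { D, E }, { A, B, C }, { A, D, E }, { B, C, D }, { B, C, E }, { A, B, C, D }, { A, B, C, E }, { B, C, D, E }, X }

Check:
Seed the family with ℰ together with ∅ and X: { ∅, { A }, { B, C }, { B, C, D }, X }.
Round 1: +5 →
  { A, E }  = ᶜ of { B, C, D }
  { A, B, C }  = { B, C } ∪ { A }
  { A, D, E }  = ᶜ of { B, C }
  { A, B, C, D }  = { B, C, D } ∪ { A }
  { B, C, D, E }  = ᶜ of { A }
  |family| = 10
Round 2 (3 new):
  { E }  = ᶜ of { A, B, C, D }
  { D, E }  = ᶜ of { A, B, C }
  { A, B, C, E }  = { A, B, C } ∪ { A, E }
  |family| = 13
Round 3: +2 →
  { D }  = ᶜ of { A, B, C, E }
  { B, C, E }  = { B, C } ∪ { E }
  |family| = 15
Round 4 (1 new):
  { A, D }  = ᶜ of { B, C, E }
  |family| = 16
Round 5: stable.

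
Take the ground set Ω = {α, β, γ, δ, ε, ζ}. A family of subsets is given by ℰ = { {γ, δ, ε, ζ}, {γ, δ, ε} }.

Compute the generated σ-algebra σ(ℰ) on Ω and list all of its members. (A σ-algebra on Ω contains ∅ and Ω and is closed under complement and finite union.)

σ(ℰ) = { {}, {ζ}, {α, β}, {α, β, ζ}, {γ, δ, ε}, {γ, δ, ε, ζ}, {α, β, γ, δ, ε}, Ω }

Check:
Begin from { {}, {γ, δ, ε}, {γ, δ, ε, ζ}, Ω } (that is, ℰ plus ∅ and Ω).
Pass 1 (2 new):
  {α, β}  = complement {γ, δ, ε, ζ}
  {α, β, ζ}  = complement {γ, δ, ε}
  [6 total]
Pass 2. New:
  {α, β, γ, δ, ε}  = {γ, δ, ε} ∪ {α, β}
  [7 total]
Pass 3: 1 new —
  {ζ}  = complement {α, β, γ, δ, ε}
  [8 total]
Pass 4: stable.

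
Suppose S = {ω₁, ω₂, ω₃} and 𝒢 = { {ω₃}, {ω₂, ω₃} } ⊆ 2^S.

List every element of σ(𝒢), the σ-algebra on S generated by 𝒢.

Seed the family with 𝒢 together with ∅ and S: { {}, {ω₃}, {ω₂, ω₃}, S }.
Round 1: +2 →
  {ω₁}  = ᶜ of {ω₂, ω₃}
  {ω₁, ω₂}  = ᶜ of {ω₃}
  (now 6)
Round 2 (1 new):
  {ω₁, ω₃}  = {ω₃} ∪ {ω₁}
  (now 7)
Round 3: 1 new —
  {ω₂}  = ᶜ of {ω₁, ω₃}
  (now 8)
Round 4: stable.

|σ(𝒢)| = 8.  σ(𝒢) = { {}, {ω₁}, {ω₂}, {ω₃}, {ω₁, ω₂}, {ω₁, ω₃}, {ω₂, ω₃}, S }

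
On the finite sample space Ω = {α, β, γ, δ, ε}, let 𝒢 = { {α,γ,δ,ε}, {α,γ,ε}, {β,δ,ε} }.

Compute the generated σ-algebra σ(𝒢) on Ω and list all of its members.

Take S₀ = 𝒢 ∪ {∅, Ω} = { {}, {α,γ,ε}, {β,δ,ε}, {α,γ,δ,ε}, Ω }.
Pass 1 (3 new):
  {β}  = Ω∖{α,γ,δ,ε}
  {α,γ}  = Ω∖{β,δ,ε}
  {β,δ}  = Ω∖{α,γ,ε}
  [8 total]
Pass 2: 3 new —
  {α,β,γ}  = {β} ∪ {α,γ}
  {α,β,γ,δ}  = {α,γ} ∪ {β,δ}
  {α,β,γ,ε}  = {α,γ,ε} ∪ {β}
  [11 total]
Pass 3: +3 →
  {δ}  = Ω∖{α,β,γ,ε}
  {ε}  = Ω∖{α,β,γ,δ}
  {δ,ε}  = Ω∖{α,β,γ}
  [14 total]
Pass 4: 2 new —
  {β,ε}  = {β} ∪ {ε}
  {α,γ,δ}  = {α,γ} ∪ {δ}
  [16 total]
Pass 5: stable.

Therefore σ(𝒢) = { {}, {β}, {δ}, {ε}, {α,γ}, {β,δ}, {β,ε}, {δ,ε}, {α,β,γ}, {α,γ,δ}, {α,γ,ε}, {β,δ,ε}, {α,β,γ,δ}, {α,β,γ,ε}, {α,γ,δ,ε}, Ω } (|σ(𝒢)| = 16).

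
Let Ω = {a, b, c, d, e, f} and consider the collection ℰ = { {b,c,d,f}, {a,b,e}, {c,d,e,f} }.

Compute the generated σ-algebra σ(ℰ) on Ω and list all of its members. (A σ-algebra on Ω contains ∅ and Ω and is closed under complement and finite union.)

Answer: σ(ℰ) = { {}, {a}, {b}, {e}, {a,b}, {a,e}, {b,e}, {a,b,e}, {c,d,f}, {a,c,d,f}, {b,c,d,f}, {c,d,e,f}, {a,b,c,d,f}, {a,c,d,e,f}, {b,c,d,e,f}, Ω }

Derivation:
Initial family (5 sets): { {}, {a,b,e}, {b,c,d,f}, {c,d,e,f}, Ω }.
Round 1 (4 new):
  {a,b}  = {c,d,e,f}ᶜ
  {a,e}  = {b,c,d,f}ᶜ
  {c,d,f}  = {a,b,e}ᶜ
  {b,c,d,e,f}  = {b,c,d,f} ∪ {c,d,e,f}
  (now 9)
Round 2: 3 new —
  {a}  = {b,c,d,e,f}ᶜ
  {a,b,c,d,f}  = {a,b} ∪ {b,c,d,f}
  {a,c,d,e,f}  = {c,d,e,f} ∪ {a,e}
  (now 12)
Round 3. New:
  {b}  = {a,c,d,e,f}ᶜ
  {e}  = {a,b,c,d,f}ᶜ
  {a,c,d,f}  = {c,d,f} ∪ {a}
  (now 15)
Round 4 adds 1:
  {b,e}  = {a,c,d,f}ᶜ
  (now 16)
Round 5 adds nothing — fixpoint reached.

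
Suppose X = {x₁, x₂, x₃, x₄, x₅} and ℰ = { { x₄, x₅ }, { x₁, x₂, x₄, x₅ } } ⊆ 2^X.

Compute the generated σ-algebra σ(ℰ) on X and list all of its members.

Start: ℰ ∪ {∅, X} = { ∅, { x₄, x₅ }, { x₁, x₂, x₄, x₅ }, X }.
Step 1 (2 new):
  { x₃ }  = { x₁, x₂, x₄, x₅ }ᶜ
  { x₁, x₂, x₃ }  = { x₄, x₅ }ᶜ
  (now 6)
Step 2: 1 new —
  { x₃, x₄, x₅ }  = { x₄, x₅ } ∪ { x₃ }
  (now 7)
Step 3: +1 →
  { x₁, x₂ }  = { x₃, x₄, x₅ }ᶜ
  (now 8)
Step 4 adds nothing — fixpoint reached.

Therefore σ(ℰ) = { ∅, { x₃ }, { x₁, x₂ }, { x₄, x₅ }, { x₁, x₂, x₃ }, { x₃, x₄, x₅ }, { x₁, x₂, x₄, x₅ }, X } (|σ(ℰ)| = 8).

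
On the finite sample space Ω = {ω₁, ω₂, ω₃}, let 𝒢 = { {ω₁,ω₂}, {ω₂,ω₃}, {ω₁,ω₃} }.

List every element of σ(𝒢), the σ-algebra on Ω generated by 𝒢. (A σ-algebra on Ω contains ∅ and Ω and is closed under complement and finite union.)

|σ(𝒢)| = 8.  σ(𝒢) = { ∅, {ω₁}, {ω₂}, {ω₃}, {ω₁,ω₂}, {ω₁,ω₃}, {ω₂,ω₃}, Ω }

Trace:
Initial family (5 sets): { ∅, {ω₁,ω₂}, {ω₁,ω₃}, {ω₂,ω₃}, Ω }.
Iteration 1: +3 →
  {ω₁}  = complement {ω₂,ω₃}
  {ω₂}  = complement {ω₁,ω₃}
  {ω₃}  = complement {ω₁,ω₂}
Iteration 2: no new sets; the family is a σ-algebra.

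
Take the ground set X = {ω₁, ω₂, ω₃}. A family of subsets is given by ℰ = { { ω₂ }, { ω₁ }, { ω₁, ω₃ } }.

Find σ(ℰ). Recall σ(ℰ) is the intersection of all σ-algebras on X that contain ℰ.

Initial family (5 sets): { {}, { ω₁ }, { ω₂ }, { ω₁, ω₃ }, X }.
Pass 1: 2 new —
  { ω₁, ω₂ }  = { ω₂ } ∪ { ω₁ }
  { ω₂, ω₃ }  = X∖{ ω₁ }
  — 7 sets.
Pass 2: +1 →
  { ω₃ }  = X∖{ ω₁, ω₂ }
  — 8 sets.
Pass 3: already closed under ᶜ and ∪.

|σ(ℰ)| = 8.  σ(ℰ) = { {}, { ω₁ }, { ω₂ }, { ω₃ }, { ω₁, ω₂ }, { ω₁, ω₃ }, { ω₂, ω₃ }, X }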